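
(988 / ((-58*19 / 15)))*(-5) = 1950 / 29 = 67.24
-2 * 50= -100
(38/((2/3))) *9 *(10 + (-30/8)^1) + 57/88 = 282207/88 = 3206.90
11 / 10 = 1.10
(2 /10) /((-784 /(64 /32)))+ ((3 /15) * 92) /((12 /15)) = 45079 /1960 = 23.00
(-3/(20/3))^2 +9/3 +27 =12081/400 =30.20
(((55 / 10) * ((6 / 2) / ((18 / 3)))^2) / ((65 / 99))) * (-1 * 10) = -1089 / 52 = -20.94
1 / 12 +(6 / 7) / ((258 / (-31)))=-71 / 3612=-0.02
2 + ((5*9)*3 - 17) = 120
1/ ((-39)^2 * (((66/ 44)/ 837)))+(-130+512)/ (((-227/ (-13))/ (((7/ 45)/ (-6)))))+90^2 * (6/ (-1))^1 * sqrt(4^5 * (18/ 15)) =-311040 * sqrt(30) - 1037399/ 5179005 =-1703636.44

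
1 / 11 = 0.09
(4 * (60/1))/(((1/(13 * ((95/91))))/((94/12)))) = 178600/7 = 25514.29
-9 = -9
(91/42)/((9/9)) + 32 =205/6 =34.17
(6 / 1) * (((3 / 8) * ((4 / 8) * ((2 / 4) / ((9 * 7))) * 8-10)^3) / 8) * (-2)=557.16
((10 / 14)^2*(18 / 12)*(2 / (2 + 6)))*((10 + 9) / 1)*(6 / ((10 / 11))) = 9405 / 392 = 23.99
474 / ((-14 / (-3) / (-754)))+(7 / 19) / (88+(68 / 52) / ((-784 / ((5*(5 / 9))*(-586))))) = -42378540995466 / 553354081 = -76584.85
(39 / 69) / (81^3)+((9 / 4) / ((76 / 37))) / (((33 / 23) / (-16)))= -31205681362 / 2554636887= -12.22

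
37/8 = 4.62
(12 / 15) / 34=2 / 85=0.02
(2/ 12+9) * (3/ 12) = 2.29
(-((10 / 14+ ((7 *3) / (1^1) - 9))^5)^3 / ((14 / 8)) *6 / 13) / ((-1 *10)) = 2089446933731991429451594750188 / 2160140487024065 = 967273631637975.03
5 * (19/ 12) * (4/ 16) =95/ 48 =1.98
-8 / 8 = -1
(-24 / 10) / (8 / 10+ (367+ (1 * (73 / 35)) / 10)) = -840 / 128803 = -0.01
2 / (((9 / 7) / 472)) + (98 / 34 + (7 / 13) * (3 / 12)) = 5865475 / 7956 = 737.24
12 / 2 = 6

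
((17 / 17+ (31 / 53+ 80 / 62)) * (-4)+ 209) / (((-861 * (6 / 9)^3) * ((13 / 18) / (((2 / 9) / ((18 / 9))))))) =-2920419 / 24520132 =-0.12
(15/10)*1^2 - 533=-1063/2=-531.50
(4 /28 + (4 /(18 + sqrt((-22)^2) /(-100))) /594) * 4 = 151276 /264033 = 0.57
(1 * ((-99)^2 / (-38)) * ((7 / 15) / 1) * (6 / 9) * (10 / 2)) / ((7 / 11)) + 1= -11960 / 19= -629.47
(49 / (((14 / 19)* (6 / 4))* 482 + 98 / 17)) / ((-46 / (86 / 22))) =-97223 / 12573088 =-0.01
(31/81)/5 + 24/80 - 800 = -129539/162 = -799.62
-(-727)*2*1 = 1454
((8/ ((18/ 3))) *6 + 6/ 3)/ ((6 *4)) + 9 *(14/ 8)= 97/ 6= 16.17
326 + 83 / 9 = 3017 / 9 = 335.22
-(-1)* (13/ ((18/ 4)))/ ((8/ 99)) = 143/ 4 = 35.75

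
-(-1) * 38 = 38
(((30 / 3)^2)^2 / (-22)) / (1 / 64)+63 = -319307 / 11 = -29027.91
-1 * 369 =-369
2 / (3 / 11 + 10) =22 / 113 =0.19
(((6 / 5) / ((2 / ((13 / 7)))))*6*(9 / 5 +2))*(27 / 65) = 9234 / 875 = 10.55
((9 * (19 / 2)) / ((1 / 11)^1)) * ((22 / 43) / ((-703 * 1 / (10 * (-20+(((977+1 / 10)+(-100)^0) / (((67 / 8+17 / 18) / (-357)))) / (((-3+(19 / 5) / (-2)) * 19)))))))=-33789662280 / 12907783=-2617.77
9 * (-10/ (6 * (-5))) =3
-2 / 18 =-0.11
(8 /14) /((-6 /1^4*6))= -1 /63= -0.02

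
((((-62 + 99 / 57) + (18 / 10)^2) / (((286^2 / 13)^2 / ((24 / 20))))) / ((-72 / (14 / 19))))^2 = 8987229601 / 28723132066154664996000000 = 0.00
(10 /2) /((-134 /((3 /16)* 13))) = -195 /2144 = -0.09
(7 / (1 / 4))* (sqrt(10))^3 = 280* sqrt(10) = 885.44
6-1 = 5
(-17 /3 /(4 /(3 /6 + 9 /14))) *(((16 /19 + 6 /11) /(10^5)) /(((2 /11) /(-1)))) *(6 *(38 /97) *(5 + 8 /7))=21199 /11882500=0.00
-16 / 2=-8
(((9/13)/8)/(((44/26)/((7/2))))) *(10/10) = 63/352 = 0.18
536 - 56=480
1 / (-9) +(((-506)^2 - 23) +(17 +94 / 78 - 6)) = 29954936 / 117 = 256025.09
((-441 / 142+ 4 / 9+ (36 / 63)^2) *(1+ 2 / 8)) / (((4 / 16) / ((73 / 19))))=-53363365 / 1189818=-44.85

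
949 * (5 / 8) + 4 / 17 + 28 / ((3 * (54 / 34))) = 6601193 / 11016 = 599.24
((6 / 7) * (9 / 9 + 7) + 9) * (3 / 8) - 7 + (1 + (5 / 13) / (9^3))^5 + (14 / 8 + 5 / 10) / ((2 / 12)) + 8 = 91822874247247045618957 / 4280972422093836624792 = 21.45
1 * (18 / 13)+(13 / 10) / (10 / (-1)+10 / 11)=16141 / 13000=1.24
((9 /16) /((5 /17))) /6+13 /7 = 2437 /1120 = 2.18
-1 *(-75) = 75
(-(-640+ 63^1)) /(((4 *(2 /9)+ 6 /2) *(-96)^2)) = 577 /35840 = 0.02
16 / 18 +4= 44 / 9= 4.89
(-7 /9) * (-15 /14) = 0.83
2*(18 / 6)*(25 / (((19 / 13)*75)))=26 / 19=1.37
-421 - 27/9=-424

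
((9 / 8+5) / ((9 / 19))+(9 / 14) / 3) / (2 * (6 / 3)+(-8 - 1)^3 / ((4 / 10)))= -0.01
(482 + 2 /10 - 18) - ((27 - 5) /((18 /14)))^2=69421 /405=171.41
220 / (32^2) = 0.21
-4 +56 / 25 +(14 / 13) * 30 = 9928 / 325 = 30.55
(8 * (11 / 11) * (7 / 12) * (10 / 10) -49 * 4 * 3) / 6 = -875 / 9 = -97.22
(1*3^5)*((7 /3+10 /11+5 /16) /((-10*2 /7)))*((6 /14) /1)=-456111 /3520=-129.58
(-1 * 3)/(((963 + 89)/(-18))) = 27/526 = 0.05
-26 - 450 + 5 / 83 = -39503 / 83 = -475.94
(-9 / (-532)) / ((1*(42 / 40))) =15 / 931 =0.02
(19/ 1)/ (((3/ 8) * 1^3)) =152/ 3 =50.67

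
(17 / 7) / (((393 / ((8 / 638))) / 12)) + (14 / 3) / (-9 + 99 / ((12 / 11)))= 16648120 / 286965063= 0.06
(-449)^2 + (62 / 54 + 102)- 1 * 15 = 5445607 / 27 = 201689.15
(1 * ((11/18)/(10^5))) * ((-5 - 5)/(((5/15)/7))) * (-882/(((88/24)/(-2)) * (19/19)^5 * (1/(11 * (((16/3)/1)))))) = -22638/625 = -36.22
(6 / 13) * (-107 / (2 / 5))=-1605 / 13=-123.46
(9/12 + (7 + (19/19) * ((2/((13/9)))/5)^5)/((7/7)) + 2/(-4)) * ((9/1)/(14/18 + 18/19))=51796563064983/1369142937500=37.83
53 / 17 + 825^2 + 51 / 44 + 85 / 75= 7636673201 / 11220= 680630.41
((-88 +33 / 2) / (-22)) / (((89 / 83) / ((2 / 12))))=1079 / 2136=0.51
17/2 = 8.50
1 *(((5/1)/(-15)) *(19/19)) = -1/3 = -0.33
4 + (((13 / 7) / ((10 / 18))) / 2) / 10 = 2917 / 700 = 4.17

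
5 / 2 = 2.50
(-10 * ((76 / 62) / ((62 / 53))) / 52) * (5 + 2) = -35245 / 24986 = -1.41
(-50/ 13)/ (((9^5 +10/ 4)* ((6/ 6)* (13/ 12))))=-1200/ 19959407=-0.00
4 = 4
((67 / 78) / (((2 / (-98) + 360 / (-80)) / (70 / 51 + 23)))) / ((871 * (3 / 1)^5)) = -60907 / 2783480193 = -0.00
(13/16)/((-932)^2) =13/13897984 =0.00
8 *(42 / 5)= 336 / 5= 67.20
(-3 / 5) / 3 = -1 / 5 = -0.20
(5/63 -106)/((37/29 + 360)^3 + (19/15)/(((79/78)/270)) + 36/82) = -527140114483/234674252520010947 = -0.00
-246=-246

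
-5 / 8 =-0.62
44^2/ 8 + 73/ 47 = 11447/ 47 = 243.55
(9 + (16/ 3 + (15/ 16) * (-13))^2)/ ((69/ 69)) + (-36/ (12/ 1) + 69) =281041/ 2304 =121.98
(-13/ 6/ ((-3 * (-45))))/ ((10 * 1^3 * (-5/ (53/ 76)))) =689/ 3078000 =0.00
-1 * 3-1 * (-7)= 4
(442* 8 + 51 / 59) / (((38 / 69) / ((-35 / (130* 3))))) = -33596675 / 58292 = -576.35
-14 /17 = -0.82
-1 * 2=-2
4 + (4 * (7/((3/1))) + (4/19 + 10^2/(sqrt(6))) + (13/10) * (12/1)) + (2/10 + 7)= 10358/285 + 50 * sqrt(6)/3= 77.17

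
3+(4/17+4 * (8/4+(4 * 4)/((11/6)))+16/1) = 11621/187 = 62.14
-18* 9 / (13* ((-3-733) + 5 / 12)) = 1944 / 114751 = 0.02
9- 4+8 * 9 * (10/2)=365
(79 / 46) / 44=0.04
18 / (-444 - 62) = -9 / 253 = -0.04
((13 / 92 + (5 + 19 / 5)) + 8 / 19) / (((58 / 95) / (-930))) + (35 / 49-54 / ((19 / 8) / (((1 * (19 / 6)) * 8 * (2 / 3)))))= -273505129 / 18676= -14644.74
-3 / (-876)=1 / 292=0.00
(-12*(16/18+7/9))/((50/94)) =-188/5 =-37.60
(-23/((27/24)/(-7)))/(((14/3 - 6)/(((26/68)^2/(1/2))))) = -27209/867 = -31.38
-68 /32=-17 /8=-2.12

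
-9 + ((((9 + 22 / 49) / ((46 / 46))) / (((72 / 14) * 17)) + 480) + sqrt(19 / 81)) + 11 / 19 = sqrt(19) / 9 + 38393437 / 81396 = 472.17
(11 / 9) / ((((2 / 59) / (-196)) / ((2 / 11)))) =-11564 / 9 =-1284.89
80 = 80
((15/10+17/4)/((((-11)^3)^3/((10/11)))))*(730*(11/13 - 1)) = 83950/337186519813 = 0.00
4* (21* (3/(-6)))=-42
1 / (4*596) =1 / 2384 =0.00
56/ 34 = 28/ 17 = 1.65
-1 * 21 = -21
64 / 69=0.93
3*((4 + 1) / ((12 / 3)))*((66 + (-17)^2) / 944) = 5325 / 3776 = 1.41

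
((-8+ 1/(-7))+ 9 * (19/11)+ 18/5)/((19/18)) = 10.42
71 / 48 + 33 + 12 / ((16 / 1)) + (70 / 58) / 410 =2010767 / 57072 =35.23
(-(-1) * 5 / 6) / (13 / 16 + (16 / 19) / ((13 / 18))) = 9880 / 23457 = 0.42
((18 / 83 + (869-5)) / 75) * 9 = 43038 / 415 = 103.71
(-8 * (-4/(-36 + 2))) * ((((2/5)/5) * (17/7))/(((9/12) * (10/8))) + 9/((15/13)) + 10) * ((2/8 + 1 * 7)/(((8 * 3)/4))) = -2741602/133875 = -20.48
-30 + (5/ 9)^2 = -2405/ 81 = -29.69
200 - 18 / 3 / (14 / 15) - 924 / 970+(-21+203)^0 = 193.62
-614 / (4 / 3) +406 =-109 / 2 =-54.50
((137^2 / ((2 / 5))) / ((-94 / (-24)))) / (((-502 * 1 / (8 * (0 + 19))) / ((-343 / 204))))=1223175730 / 200549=6099.14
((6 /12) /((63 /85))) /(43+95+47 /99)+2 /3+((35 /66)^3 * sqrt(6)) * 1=42875 * sqrt(6) /287496+386657 /575778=1.04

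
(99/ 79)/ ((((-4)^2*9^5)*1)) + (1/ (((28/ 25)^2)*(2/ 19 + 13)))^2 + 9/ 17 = 19890877764003727/ 37310782772696832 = 0.53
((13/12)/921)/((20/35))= 91/44208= 0.00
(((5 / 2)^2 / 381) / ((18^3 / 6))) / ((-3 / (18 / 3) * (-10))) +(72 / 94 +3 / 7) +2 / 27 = 1.27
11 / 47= 0.23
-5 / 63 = -0.08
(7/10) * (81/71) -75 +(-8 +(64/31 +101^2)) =10120.86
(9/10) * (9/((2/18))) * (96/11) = 34992/55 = 636.22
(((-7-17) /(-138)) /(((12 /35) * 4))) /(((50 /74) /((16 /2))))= 518 /345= 1.50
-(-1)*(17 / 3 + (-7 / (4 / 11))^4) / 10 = 21092695 / 1536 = 13732.22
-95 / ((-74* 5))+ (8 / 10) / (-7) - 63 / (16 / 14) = -569619 / 10360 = -54.98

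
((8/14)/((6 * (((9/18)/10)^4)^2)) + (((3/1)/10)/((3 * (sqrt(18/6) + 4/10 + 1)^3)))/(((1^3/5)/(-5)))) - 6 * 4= 899891203728571/369096 - 346875 * sqrt(3)/17576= 2438095214.01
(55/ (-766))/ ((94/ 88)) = -1210/ 18001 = -0.07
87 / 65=1.34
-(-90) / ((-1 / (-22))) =1980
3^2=9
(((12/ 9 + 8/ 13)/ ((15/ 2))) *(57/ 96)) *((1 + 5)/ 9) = 361/ 3510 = 0.10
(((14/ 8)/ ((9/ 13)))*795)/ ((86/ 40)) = 120575/ 129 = 934.69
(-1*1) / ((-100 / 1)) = 1 / 100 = 0.01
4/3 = 1.33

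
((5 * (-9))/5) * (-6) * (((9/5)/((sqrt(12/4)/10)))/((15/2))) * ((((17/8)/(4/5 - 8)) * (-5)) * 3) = 765 * sqrt(3)/4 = 331.25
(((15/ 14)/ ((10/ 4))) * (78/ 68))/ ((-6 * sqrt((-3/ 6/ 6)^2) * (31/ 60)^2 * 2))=-210600/ 114359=-1.84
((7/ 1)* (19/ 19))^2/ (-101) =-0.49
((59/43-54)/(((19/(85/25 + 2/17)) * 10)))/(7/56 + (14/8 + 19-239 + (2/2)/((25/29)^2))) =67663700/15054245433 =0.00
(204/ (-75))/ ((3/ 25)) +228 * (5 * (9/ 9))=3352/ 3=1117.33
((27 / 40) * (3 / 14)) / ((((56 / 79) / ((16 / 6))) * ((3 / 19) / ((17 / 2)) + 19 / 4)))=688959 / 6037780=0.11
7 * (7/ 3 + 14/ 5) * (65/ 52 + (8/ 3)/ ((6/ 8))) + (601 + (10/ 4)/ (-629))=262786673/ 339660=773.68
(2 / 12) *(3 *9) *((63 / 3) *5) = 472.50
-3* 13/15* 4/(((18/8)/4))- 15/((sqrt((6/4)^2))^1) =-1282/45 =-28.49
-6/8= -3/4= -0.75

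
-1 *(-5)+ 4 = 9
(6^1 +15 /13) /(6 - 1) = 93 /65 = 1.43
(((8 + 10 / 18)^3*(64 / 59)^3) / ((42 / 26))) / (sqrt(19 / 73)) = 222258003968*sqrt(1387) / 8534113587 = 969.92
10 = 10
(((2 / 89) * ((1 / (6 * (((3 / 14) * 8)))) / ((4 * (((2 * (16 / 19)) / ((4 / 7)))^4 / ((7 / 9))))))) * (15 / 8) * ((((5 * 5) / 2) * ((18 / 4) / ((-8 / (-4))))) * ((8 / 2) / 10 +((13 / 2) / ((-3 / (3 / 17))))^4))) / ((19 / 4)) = 68969131225 / 2618935983734784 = 0.00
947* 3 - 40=2801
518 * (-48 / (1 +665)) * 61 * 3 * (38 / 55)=-259616 / 55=-4720.29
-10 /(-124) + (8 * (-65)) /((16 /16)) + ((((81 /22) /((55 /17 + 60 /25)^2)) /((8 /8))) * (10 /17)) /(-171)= -1545771588465 /2973096478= -519.92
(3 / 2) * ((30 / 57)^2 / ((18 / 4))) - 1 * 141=-152603 / 1083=-140.91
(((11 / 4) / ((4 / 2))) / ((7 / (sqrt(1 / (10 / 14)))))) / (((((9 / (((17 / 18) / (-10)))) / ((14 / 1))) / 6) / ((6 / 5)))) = -187 * sqrt(35) / 4500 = -0.25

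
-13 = -13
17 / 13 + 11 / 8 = 279 / 104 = 2.68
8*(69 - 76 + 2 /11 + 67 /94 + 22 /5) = -35268 /2585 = -13.64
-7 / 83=-0.08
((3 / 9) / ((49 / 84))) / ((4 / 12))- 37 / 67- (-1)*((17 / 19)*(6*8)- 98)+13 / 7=-463670 / 8911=-52.03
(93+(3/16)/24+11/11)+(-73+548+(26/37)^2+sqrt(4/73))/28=sqrt(73)/1022+19448953/175232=111.00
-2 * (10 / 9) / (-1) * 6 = 40 / 3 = 13.33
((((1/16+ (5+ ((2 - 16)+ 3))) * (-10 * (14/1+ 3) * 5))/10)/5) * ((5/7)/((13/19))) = 153425/1456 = 105.37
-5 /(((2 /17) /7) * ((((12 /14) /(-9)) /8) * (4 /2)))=12495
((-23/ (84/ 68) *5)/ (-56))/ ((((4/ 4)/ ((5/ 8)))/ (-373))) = -3646075/ 9408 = -387.55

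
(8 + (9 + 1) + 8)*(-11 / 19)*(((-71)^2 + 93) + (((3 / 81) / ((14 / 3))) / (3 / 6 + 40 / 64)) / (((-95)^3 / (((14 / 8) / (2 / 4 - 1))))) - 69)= -100600772951822 / 1319500125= -76241.58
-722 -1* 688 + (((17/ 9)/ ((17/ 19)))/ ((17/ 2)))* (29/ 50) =-5392699/ 3825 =-1409.86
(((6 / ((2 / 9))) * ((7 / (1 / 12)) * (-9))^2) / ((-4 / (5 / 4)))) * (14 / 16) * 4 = -33756345 / 2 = -16878172.50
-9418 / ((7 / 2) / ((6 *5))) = -565080 / 7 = -80725.71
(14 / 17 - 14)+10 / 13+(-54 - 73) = -30809 / 221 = -139.41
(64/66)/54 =16/891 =0.02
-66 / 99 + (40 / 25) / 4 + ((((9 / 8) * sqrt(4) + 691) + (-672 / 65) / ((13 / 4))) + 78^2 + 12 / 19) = 261032485 / 38532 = 6774.43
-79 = -79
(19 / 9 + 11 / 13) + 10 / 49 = 18124 / 5733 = 3.16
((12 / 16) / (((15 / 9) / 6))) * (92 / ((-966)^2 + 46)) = 27 / 101435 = 0.00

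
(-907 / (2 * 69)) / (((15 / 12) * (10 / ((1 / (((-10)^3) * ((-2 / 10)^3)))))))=-0.07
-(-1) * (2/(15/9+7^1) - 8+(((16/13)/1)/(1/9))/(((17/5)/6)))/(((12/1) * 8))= 2603/21216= 0.12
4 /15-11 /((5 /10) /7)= -2306 /15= -153.73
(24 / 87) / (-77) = -8 / 2233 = -0.00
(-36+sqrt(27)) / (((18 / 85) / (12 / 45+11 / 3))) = -2006 / 3+1003 * sqrt(3) / 18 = -572.15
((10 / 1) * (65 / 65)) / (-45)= -2 / 9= -0.22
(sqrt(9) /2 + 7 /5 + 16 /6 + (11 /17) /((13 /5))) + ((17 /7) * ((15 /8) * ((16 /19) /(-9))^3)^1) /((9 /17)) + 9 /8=6435936675451 /928239170040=6.93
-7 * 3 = -21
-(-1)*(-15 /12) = -5 /4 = -1.25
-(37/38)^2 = -1369/1444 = -0.95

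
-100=-100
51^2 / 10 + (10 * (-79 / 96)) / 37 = 2307713 / 8880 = 259.88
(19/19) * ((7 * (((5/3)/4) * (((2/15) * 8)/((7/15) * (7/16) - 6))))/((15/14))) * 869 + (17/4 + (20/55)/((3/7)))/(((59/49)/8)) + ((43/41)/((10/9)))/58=-77568708836603/193208481180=-401.48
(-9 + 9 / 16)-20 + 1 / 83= -37749 / 1328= -28.43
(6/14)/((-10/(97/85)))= -291/5950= -0.05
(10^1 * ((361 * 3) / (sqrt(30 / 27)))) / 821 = 3249 * sqrt(10) / 821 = 12.51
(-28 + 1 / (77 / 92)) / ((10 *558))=-172 / 35805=-0.00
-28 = -28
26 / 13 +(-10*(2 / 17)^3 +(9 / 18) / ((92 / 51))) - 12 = -8804077 / 903992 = -9.74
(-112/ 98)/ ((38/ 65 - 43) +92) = -520/ 22561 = -0.02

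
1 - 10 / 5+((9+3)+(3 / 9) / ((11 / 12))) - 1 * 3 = 92 / 11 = 8.36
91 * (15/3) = 455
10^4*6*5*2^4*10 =48000000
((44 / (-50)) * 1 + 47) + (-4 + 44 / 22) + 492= 13403 / 25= 536.12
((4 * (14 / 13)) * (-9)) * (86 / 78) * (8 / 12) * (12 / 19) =-57792 / 3211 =-18.00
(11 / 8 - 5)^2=841 / 64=13.14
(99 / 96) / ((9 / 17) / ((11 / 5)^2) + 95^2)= 67881 / 594068800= 0.00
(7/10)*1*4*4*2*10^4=224000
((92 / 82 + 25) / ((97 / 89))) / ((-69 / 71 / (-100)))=225588300 / 91471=2466.23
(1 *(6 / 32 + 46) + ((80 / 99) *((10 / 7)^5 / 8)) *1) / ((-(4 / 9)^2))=-11210552343 / 47328512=-236.87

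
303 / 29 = 10.45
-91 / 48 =-1.90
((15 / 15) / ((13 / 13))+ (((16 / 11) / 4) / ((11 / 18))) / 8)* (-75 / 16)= -4875 / 968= -5.04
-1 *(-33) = 33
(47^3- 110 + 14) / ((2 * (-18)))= -103727 / 36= -2881.31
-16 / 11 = -1.45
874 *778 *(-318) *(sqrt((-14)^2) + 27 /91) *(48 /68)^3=-486115181388288 /447083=-1087304105.48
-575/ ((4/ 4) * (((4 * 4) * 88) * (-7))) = 575/ 9856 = 0.06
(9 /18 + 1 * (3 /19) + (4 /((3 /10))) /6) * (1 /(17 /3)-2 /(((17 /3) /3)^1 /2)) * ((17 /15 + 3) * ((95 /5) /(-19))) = 67177 /2907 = 23.11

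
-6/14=-3/7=-0.43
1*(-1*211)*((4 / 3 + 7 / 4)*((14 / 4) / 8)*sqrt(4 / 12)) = -54649*sqrt(3) / 576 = -164.33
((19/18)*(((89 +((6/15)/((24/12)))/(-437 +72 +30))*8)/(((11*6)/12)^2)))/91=0.27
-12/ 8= -3/ 2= -1.50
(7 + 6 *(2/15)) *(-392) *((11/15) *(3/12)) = -14014/25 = -560.56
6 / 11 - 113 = -112.45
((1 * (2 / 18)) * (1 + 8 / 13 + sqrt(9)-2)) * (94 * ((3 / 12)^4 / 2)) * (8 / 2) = 799 / 3744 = 0.21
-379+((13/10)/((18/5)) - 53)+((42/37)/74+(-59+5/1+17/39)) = -310855847/640692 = -485.19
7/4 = 1.75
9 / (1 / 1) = 9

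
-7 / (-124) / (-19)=-7 / 2356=-0.00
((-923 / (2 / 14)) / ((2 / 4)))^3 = -2157690801448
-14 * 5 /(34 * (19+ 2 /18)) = -315 /2924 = -0.11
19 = 19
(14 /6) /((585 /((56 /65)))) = 392 /114075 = 0.00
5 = 5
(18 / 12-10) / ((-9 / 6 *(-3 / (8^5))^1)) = -557056 / 9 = -61895.11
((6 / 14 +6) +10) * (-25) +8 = -2819 / 7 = -402.71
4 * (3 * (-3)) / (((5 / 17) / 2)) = -1224 / 5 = -244.80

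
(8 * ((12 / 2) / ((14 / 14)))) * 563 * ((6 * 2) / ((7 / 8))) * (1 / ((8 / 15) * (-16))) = -304020 / 7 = -43431.43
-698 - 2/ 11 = -7680/ 11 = -698.18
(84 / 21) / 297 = 0.01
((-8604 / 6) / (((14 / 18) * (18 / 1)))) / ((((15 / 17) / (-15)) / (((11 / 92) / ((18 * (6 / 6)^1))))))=44693 / 3864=11.57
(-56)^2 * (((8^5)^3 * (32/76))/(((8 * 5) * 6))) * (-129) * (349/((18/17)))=-7037342229177693110272/855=-8230809624769231707.92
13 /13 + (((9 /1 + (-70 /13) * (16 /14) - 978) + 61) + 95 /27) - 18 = -325600 /351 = -927.64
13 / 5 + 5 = 38 / 5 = 7.60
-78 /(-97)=78 /97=0.80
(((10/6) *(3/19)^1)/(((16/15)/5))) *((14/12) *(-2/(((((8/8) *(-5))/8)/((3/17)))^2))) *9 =-11340/5491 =-2.07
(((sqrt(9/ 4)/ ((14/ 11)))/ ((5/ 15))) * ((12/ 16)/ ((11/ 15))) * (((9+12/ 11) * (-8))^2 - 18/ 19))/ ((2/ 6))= 9100445985/ 128744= 70686.37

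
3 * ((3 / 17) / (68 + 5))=9 / 1241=0.01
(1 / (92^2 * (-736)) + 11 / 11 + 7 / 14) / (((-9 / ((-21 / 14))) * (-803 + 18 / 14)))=-65409785 / 209759858688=-0.00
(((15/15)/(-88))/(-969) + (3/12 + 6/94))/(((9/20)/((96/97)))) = 100624720/145783143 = 0.69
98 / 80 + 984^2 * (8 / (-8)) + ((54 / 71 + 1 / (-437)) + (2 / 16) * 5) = -968253.39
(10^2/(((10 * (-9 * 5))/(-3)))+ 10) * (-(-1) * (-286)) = -9152/3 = -3050.67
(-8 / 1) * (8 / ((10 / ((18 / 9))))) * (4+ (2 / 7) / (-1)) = -1664 / 35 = -47.54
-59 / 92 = -0.64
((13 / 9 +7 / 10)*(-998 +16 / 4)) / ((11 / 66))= -191842 / 15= -12789.47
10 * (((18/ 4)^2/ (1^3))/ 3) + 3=141/ 2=70.50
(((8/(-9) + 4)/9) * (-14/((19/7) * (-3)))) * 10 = 27440/4617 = 5.94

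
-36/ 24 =-3/ 2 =-1.50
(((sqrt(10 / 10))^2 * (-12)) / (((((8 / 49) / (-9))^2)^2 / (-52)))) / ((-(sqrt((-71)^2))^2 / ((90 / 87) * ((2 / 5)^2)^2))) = -4425274545237 / 146189000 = -30270.91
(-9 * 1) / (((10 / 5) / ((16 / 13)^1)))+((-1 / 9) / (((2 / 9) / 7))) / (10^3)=-144091 / 26000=-5.54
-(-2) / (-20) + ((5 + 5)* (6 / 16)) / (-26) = -127 / 520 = -0.24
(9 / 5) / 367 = 9 / 1835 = 0.00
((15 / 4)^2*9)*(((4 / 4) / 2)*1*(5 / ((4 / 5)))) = 50625 / 128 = 395.51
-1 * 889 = -889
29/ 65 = 0.45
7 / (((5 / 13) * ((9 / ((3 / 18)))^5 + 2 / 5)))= 0.00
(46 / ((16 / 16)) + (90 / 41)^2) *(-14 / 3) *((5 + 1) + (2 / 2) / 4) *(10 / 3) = -74747750 / 15129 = -4940.69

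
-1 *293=-293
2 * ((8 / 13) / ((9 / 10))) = 160 / 117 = 1.37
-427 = -427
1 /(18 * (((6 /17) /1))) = 17 /108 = 0.16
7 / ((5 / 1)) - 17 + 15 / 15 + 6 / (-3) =-83 / 5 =-16.60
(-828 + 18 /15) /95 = -4134 /475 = -8.70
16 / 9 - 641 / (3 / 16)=-30752 / 9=-3416.89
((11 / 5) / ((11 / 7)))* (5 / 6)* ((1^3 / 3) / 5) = 7 / 90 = 0.08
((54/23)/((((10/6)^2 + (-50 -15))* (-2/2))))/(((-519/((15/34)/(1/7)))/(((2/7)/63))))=-27/26516056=-0.00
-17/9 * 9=-17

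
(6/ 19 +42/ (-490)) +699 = 464988/ 665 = 699.23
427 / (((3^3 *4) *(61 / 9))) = 7 / 12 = 0.58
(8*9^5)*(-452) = -213521184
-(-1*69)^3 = 328509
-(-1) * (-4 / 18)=-0.22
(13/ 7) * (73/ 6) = 949/ 42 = 22.60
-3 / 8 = -0.38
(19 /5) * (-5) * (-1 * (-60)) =-1140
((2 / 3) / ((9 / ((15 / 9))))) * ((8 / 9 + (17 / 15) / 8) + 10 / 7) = 6197 / 20412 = 0.30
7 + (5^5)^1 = 3132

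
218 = 218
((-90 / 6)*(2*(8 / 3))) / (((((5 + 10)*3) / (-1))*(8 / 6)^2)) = 1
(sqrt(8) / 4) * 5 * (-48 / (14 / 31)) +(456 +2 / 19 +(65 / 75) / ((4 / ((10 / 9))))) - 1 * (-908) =1399819 / 1026 - 1860 * sqrt(2) / 7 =988.57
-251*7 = -1757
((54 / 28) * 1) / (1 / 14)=27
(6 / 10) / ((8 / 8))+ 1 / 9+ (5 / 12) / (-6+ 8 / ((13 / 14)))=5327 / 6120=0.87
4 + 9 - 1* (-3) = 16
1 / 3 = 0.33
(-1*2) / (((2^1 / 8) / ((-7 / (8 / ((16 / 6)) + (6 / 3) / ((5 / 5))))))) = 56 / 5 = 11.20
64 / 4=16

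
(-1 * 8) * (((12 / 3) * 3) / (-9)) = 32 / 3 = 10.67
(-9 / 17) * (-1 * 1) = 9 / 17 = 0.53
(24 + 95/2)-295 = -447/2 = -223.50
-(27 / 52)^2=-729 / 2704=-0.27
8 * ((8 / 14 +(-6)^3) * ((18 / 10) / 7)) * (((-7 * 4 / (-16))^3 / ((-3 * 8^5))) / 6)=0.00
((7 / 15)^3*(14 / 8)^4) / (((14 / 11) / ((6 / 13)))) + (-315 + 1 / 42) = -8245837027 / 26208000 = -314.63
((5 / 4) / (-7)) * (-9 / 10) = 9 / 56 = 0.16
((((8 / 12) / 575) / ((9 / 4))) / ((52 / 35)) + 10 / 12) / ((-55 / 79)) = -5316937 / 4440150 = -1.20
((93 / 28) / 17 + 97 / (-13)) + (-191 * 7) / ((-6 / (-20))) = -82868449 / 18564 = -4463.93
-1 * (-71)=71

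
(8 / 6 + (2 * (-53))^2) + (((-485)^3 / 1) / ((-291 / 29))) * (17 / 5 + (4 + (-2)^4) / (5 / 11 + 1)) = 779972641 / 4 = 194993160.25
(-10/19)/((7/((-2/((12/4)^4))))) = 20/10773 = 0.00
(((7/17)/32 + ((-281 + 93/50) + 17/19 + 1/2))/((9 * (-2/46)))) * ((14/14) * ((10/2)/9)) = 394.31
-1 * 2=-2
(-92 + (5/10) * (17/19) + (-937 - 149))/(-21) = 44747/798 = 56.07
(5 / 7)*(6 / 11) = 0.39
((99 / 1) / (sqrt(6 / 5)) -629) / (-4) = 134.66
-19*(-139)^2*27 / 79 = -9911673 / 79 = -125464.22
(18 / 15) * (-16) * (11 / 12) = -88 / 5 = -17.60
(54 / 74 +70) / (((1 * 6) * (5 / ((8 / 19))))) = 10468 / 10545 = 0.99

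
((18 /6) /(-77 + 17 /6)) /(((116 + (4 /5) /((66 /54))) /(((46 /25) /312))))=-759 /371165600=-0.00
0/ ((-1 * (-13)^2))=0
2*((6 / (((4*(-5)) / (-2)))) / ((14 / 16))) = 1.37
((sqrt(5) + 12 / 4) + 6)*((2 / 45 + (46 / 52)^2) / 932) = 25157*sqrt(5) / 28351440 + 25157 / 3150160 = 0.01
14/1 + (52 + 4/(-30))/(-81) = 16232/1215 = 13.36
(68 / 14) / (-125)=-34 / 875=-0.04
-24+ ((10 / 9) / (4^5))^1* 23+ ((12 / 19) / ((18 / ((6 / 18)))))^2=-358937725 / 14971392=-23.97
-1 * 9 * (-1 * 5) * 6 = 270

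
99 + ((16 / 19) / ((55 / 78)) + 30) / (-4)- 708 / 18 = 325213 / 6270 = 51.87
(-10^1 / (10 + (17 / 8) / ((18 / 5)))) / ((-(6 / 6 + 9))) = 144 / 1525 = 0.09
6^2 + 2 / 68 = 1225 / 34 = 36.03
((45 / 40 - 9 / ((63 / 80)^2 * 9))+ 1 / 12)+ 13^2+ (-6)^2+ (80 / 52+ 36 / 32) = 10693958 / 51597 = 207.26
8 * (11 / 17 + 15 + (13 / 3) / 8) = 6605 / 51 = 129.51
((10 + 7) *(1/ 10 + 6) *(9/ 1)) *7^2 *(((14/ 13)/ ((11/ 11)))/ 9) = 355691/ 65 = 5472.17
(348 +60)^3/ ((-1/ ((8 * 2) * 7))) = -7606738944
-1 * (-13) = 13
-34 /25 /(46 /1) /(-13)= 0.00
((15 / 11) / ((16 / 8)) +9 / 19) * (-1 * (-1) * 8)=1932 / 209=9.24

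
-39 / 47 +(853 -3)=849.17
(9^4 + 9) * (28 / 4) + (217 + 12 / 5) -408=229007 / 5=45801.40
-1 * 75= -75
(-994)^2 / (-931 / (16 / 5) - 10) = -15808576 / 4815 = -3283.19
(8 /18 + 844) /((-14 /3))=-3800 /21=-180.95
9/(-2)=-9/2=-4.50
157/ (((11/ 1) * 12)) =157/ 132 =1.19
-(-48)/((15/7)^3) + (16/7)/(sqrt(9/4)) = 6.40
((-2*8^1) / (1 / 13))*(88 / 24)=-2288 / 3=-762.67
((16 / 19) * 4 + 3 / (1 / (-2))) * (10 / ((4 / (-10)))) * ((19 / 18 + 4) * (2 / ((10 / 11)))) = 125125 / 171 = 731.73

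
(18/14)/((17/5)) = 45/119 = 0.38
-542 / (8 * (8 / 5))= -42.34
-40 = -40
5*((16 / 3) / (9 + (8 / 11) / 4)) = 880 / 303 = 2.90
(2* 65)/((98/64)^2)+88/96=1623851/28812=56.36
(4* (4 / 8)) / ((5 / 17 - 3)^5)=-1419857 / 102981488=-0.01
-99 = -99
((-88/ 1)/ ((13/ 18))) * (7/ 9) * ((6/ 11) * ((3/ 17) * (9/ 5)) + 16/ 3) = -1729952/ 3315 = -521.86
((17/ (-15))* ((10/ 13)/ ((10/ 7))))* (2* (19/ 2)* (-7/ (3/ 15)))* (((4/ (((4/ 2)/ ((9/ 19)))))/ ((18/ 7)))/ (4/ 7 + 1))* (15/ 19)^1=204085/ 2717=75.11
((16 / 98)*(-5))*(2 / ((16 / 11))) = -1.12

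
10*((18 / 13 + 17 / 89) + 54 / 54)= 29800 / 1157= 25.76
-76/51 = -1.49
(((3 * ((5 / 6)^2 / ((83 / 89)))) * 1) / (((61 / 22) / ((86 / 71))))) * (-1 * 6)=-2104850 / 359473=-5.86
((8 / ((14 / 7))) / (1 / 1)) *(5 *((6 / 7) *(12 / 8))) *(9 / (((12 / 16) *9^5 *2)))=40 / 15309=0.00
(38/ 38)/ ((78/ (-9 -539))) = -274/ 39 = -7.03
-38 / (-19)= 2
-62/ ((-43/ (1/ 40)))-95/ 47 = -80243/ 40420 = -1.99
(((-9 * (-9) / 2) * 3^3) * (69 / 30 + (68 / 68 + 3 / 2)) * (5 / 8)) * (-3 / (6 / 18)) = -29524.50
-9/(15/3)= -9/5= -1.80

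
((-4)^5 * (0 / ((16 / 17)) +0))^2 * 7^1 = 0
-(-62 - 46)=108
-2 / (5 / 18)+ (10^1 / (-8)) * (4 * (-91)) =2239 / 5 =447.80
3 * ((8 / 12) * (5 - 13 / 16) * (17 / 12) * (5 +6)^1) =12529 / 96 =130.51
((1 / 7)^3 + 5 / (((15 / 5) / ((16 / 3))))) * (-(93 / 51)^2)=-26378489 / 892143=-29.57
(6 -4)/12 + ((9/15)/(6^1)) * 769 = 1156/15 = 77.07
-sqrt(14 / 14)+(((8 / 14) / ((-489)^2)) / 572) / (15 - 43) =-6702083389 / 6702083388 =-1.00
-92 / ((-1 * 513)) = 92 / 513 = 0.18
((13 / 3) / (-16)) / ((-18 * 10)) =13 / 8640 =0.00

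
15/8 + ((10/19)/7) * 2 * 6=2955/1064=2.78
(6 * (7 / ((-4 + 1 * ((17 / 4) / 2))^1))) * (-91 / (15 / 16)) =163072 / 75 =2174.29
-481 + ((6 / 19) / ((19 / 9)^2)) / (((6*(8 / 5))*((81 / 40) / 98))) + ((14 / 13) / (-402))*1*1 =-480.65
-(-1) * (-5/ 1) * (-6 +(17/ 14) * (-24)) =1230/ 7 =175.71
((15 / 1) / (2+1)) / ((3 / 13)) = 65 / 3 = 21.67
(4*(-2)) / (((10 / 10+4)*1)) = -8 / 5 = -1.60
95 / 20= 19 / 4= 4.75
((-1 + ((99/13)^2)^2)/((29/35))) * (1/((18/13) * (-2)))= -1465.38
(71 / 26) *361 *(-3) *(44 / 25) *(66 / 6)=-18608106 / 325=-57255.71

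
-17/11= -1.55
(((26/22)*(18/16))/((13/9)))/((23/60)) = 1215/506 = 2.40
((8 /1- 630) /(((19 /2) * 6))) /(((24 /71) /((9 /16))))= -22081 /1216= -18.16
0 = 0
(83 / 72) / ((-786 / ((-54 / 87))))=83 / 91176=0.00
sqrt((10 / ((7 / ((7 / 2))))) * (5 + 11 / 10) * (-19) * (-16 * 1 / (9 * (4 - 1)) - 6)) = sqrt(309453) / 9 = 61.81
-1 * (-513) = 513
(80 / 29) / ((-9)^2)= 0.03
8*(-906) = -7248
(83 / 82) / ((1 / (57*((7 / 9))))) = 11039 / 246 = 44.87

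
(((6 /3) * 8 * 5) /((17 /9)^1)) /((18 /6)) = 240 /17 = 14.12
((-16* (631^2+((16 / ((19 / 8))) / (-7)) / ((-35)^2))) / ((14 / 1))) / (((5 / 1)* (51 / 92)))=-47744600266592 / 290821125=-164171.71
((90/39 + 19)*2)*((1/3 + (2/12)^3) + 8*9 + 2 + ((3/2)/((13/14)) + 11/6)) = 60503725/18252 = 3314.91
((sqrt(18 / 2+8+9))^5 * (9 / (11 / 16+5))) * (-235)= -1759680 * sqrt(26) / 7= -1281806.09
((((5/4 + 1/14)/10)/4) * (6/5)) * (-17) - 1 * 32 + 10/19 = -1710253/53200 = -32.15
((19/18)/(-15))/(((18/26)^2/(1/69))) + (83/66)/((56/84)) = 1.88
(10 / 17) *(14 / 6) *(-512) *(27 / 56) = -5760 / 17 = -338.82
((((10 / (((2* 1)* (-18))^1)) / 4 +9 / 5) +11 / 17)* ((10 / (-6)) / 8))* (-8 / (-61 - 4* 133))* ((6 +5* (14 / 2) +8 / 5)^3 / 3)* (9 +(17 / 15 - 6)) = -711.78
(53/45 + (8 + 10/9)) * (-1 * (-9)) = 463/5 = 92.60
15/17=0.88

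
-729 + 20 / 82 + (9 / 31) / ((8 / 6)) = -3703889 / 5084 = -728.54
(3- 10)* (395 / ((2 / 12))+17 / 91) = -16591.31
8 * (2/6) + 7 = 29/3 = 9.67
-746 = -746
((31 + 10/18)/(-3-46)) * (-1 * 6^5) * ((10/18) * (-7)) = -136320/7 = -19474.29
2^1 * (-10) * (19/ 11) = -380/ 11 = -34.55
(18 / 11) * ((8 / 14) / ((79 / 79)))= 72 / 77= 0.94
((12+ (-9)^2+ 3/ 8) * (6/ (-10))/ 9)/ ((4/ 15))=-747/ 32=-23.34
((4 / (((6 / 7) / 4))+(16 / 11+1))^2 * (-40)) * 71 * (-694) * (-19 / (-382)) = 43732643.01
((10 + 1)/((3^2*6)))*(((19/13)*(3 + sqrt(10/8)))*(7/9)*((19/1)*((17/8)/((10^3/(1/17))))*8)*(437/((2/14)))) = 85031023*sqrt(5)/12636000 + 85031023/2106000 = 55.42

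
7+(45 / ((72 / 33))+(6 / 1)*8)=605 / 8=75.62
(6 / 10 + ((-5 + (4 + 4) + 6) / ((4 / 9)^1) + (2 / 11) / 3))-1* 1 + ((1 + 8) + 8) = 24361 / 660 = 36.91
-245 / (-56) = 35 / 8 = 4.38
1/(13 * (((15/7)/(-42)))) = -98/65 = -1.51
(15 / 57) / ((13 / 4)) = 20 / 247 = 0.08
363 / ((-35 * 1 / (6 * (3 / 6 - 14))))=29403 / 35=840.09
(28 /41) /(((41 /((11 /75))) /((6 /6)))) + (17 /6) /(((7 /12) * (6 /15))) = 10718531 /882525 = 12.15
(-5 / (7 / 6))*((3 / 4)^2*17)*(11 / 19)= -25245 / 1064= -23.73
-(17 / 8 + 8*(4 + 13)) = -1105 / 8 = -138.12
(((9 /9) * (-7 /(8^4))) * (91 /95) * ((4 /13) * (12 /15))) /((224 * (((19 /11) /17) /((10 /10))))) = -0.00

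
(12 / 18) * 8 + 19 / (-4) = 7 / 12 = 0.58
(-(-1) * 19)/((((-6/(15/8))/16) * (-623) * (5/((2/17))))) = 38/10591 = 0.00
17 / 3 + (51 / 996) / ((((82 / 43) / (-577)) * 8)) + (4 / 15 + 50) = 176400683 / 3266880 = 54.00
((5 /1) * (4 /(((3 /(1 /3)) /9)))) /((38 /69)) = 690 /19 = 36.32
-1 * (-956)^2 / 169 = -5407.91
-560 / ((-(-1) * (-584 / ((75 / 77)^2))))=56250 / 61831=0.91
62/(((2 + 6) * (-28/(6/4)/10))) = -465/112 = -4.15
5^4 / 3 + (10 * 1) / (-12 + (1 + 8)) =205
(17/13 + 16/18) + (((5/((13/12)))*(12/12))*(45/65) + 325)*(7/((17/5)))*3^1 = 2029.28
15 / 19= 0.79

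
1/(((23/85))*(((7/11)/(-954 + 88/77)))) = -271150/49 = -5533.67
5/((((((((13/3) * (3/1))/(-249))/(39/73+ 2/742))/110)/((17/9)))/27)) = -101567871900/352079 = -288480.35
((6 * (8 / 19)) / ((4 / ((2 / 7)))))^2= 576 / 17689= 0.03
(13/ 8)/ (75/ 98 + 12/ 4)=637/ 1476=0.43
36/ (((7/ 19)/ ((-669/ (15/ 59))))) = -8999388/ 35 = -257125.37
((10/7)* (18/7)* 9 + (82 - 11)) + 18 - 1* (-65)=9166/49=187.06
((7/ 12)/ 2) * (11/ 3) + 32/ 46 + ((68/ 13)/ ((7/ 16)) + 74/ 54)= 15.09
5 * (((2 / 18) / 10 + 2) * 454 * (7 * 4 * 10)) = 11504360 / 9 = 1278262.22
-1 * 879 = -879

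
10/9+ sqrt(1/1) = 19/9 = 2.11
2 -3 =-1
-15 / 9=-5 / 3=-1.67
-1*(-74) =74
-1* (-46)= 46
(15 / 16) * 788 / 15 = 49.25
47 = 47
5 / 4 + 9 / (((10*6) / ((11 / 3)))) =9 / 5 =1.80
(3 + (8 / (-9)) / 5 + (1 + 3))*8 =2456 / 45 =54.58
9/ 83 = 0.11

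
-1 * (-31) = 31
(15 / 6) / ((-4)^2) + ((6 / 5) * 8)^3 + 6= 3563569 / 4000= 890.89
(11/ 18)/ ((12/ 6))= 11/ 36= 0.31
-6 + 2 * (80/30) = -2/3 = -0.67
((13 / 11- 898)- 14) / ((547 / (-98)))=981862 / 6017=163.18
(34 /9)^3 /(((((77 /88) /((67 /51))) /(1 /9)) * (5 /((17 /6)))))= 10533472 /2066715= 5.10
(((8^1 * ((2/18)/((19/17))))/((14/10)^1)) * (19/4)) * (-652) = -110840/63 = -1759.37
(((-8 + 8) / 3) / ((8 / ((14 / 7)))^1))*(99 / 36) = 0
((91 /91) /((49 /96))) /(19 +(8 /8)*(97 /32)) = 1024 /11515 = 0.09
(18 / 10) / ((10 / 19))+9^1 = 621 / 50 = 12.42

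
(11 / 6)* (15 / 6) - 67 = -749 / 12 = -62.42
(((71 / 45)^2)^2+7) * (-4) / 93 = -216464224 / 381358125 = -0.57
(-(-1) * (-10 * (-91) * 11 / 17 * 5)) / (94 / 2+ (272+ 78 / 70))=875875 / 95234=9.20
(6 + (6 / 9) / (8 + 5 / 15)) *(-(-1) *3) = 456 / 25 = 18.24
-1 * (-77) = 77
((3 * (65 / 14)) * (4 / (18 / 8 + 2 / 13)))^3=66725807616 / 5359375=12450.30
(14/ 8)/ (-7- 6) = -7/ 52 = -0.13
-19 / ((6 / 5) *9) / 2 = -0.88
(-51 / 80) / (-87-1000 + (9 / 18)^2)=17 / 28980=0.00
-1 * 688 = -688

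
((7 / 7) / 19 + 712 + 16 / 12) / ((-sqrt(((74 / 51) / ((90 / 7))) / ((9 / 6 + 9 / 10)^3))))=-11304* sqrt(4403) / 95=-7895.56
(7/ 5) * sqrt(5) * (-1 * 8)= -25.04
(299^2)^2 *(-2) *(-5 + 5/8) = 279738858035/4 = 69934714508.75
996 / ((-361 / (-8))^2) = 63744 / 130321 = 0.49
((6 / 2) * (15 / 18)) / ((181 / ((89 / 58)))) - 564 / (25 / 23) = -272348987 / 524900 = -518.86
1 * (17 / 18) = 17 / 18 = 0.94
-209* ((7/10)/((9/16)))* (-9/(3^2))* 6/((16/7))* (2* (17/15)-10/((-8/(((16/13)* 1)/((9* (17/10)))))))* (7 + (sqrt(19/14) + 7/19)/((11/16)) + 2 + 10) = 25048688* sqrt(266)/149175 + 1569992438/49725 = 34312.11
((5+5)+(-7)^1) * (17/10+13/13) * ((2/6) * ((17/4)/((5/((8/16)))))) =459/400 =1.15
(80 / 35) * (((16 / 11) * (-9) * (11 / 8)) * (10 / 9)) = -320 / 7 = -45.71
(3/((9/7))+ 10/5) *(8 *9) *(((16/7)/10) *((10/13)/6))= 64/7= 9.14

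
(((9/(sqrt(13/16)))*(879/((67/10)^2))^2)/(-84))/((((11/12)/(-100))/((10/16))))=17384422500000*sqrt(13)/20171272121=3107.41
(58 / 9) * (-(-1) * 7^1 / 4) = 203 / 18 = 11.28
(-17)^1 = -17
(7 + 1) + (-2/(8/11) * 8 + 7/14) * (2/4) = -11/4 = -2.75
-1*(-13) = 13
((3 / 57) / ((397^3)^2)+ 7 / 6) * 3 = 520708517297731363 / 148773862085066102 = 3.50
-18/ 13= -1.38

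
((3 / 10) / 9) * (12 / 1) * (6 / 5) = 0.48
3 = 3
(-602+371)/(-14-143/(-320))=73920/4337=17.04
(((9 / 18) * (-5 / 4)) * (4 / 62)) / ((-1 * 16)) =5 / 1984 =0.00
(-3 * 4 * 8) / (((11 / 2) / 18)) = -3456 / 11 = -314.18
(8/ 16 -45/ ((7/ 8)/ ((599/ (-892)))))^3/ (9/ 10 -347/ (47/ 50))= -307534278899035135/ 2633346811068148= -116.78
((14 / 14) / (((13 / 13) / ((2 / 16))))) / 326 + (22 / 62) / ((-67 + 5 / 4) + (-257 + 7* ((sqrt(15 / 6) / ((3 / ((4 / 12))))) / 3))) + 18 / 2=884008724548679 / 98231006318672 - 16632* sqrt(10) / 37665263159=9.00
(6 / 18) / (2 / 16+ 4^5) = 8 / 24579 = 0.00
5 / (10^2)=0.05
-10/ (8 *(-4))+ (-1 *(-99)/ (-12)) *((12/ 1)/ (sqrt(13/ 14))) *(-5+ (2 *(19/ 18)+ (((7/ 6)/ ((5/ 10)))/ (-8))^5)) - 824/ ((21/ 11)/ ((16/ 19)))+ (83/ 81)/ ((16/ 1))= -7823183/ 21546+ 253219373 *sqrt(182)/ 11501568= -66.08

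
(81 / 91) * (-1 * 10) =-8.90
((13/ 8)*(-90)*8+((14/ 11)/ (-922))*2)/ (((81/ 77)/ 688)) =-28573732544/ 37341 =-765210.69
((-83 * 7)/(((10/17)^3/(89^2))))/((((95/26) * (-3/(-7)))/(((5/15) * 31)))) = -63783154762873/427500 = -149200362.02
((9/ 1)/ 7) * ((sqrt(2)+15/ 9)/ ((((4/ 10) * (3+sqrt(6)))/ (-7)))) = -12.72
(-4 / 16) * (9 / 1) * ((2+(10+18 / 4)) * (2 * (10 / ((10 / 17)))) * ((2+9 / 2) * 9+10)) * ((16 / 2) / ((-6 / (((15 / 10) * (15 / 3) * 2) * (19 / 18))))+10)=1921425 / 2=960712.50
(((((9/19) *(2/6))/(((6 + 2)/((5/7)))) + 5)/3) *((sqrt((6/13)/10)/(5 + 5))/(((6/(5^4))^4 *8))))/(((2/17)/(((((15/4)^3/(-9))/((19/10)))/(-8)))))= 345973968505859375 *sqrt(195)/2790188384256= 1731518.76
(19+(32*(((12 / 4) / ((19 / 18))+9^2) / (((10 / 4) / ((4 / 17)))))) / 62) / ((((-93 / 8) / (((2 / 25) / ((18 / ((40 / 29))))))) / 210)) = -1035004544 / 405075915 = -2.56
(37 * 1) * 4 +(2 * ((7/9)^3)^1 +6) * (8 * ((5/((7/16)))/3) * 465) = 502707244/5103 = 98512.10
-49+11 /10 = -479 /10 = -47.90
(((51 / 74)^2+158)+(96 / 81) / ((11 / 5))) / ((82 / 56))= 1810308031 / 16670313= 108.59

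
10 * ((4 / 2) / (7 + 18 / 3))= 20 / 13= 1.54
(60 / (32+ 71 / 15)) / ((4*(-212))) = -225 / 116812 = -0.00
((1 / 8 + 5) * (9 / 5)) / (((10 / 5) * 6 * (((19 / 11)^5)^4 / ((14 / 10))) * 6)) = 193079248545644722640687 / 60143957532073533109368961600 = 0.00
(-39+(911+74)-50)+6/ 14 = 6275/ 7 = 896.43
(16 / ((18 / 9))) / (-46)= -4 / 23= -0.17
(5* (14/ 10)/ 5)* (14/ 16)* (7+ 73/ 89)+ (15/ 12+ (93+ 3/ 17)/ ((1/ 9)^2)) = 228708829/ 30260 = 7558.12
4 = 4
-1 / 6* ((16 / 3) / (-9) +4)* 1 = -46 / 81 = -0.57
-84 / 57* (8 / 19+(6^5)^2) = -32168005856 / 361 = -89108049.46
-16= -16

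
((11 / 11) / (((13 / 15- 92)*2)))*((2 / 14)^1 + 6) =-645 / 19138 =-0.03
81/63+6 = 7.29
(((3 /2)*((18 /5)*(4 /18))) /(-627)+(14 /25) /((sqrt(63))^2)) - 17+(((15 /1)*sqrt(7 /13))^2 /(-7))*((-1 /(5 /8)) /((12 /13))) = 611653 /47025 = 13.01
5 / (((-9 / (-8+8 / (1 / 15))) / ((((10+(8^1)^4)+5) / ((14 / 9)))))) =-164440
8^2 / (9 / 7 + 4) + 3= 15.11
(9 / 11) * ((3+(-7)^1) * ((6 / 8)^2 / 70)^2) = -729 / 3449600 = -0.00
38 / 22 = 19 / 11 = 1.73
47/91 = 0.52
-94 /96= -47 /48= -0.98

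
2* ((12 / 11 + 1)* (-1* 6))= -276 / 11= -25.09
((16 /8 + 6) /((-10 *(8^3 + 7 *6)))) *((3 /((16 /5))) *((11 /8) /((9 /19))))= -209 /53184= -0.00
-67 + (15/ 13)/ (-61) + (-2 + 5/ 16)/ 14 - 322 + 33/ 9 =-205416905/ 532896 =-385.47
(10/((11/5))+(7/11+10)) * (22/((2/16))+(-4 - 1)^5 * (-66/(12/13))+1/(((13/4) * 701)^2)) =6202506479052365/1827028918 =3394859.50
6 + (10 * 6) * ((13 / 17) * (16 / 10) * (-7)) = -8634 / 17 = -507.88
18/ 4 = 9/ 2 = 4.50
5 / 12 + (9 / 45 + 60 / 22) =2207 / 660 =3.34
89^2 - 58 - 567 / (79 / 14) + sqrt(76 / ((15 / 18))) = 2 * sqrt(570) / 5 + 613239 / 79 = 7772.07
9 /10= 0.90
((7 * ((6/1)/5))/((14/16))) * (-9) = -432/5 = -86.40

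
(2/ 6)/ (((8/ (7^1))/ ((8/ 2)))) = 7/ 6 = 1.17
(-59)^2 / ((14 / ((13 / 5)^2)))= 588289 / 350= 1680.83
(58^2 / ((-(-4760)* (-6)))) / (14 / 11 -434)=9251 / 33986400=0.00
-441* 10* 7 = -30870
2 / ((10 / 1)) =1 / 5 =0.20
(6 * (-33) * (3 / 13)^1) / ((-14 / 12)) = 3564 / 91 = 39.16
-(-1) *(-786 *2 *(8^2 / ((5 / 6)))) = -603648 / 5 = -120729.60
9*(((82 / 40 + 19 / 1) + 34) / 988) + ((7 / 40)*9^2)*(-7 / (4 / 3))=-2921211 / 39520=-73.92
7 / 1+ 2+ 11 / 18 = 173 / 18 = 9.61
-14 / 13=-1.08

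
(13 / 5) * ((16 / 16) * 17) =221 / 5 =44.20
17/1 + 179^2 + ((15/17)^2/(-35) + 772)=66415045/2023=32829.98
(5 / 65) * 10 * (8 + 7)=150 / 13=11.54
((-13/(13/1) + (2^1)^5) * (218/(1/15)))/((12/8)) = 67580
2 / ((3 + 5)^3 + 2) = 1 / 257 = 0.00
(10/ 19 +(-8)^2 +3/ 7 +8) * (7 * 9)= 87327/ 19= 4596.16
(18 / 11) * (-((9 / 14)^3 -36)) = 882495 / 15092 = 58.47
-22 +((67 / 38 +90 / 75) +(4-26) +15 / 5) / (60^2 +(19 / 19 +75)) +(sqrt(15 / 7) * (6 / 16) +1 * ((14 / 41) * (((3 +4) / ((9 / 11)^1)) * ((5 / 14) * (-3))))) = -2159252821 / 85908120 +3 * sqrt(105) / 56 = -24.59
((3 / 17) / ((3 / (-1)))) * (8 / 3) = -8 / 51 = -0.16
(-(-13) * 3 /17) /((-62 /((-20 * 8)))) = 3120 /527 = 5.92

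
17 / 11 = 1.55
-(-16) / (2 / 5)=40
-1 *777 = -777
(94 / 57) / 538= 0.00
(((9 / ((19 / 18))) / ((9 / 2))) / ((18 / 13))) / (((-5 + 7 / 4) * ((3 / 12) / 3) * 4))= -24 / 19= -1.26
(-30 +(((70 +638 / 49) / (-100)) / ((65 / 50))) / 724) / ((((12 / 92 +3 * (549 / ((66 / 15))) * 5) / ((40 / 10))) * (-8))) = 2917099867 / 363989170090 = 0.01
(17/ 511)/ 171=17/ 87381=0.00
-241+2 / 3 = -721 / 3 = -240.33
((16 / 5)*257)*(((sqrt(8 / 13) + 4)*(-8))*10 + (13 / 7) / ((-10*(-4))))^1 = -46047718 / 175 - 131584*sqrt(26) / 13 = -314741.31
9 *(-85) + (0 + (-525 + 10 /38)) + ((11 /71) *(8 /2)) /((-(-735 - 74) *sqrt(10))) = -24505 /19 + 22 *sqrt(10) /287195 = -1289.74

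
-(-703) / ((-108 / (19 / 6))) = -13357 / 648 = -20.61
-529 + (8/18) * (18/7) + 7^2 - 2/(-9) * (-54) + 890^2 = 5541264/7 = 791609.14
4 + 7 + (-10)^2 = 111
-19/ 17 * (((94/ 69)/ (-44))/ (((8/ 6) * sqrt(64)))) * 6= 2679/ 137632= 0.02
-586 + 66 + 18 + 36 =-466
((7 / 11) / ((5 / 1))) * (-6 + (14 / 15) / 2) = -581 / 825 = -0.70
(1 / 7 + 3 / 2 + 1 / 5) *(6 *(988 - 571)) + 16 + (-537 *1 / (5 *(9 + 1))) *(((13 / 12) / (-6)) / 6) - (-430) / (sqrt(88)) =215 *sqrt(22) / 22 + 233208449 / 50400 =4672.99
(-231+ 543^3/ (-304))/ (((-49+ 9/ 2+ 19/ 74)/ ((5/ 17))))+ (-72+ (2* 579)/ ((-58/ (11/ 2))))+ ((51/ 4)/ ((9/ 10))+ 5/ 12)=2454905495165/ 736021392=3335.37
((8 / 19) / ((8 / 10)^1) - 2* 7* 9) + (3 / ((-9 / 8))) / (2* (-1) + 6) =-7190 / 57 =-126.14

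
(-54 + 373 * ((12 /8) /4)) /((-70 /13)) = -8931 /560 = -15.95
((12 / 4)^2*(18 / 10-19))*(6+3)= -6966 / 5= -1393.20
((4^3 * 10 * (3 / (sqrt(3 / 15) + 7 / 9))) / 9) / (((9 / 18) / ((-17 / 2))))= -285600 / 41 + 73440 * sqrt(5) / 41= -2960.57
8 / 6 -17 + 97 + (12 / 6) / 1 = 250 / 3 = 83.33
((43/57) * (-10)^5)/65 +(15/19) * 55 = -827825/741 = -1117.17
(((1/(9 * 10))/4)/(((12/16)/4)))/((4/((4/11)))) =2/1485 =0.00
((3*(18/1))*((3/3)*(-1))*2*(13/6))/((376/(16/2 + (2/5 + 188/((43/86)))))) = -112437/470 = -239.23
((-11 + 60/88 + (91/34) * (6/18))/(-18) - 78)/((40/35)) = -1369123/20196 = -67.79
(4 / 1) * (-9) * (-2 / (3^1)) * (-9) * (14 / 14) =-216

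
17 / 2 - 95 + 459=372.50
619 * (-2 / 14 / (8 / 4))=-619 / 14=-44.21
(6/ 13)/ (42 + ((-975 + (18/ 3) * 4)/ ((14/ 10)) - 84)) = -14/ 21879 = -0.00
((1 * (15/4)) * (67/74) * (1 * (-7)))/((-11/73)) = 513555/3256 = 157.73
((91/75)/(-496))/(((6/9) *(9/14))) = -637/111600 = -0.01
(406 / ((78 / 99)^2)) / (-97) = -221067 / 32786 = -6.74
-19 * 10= -190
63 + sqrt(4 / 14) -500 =-437 + sqrt(14) / 7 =-436.47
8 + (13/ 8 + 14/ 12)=259/ 24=10.79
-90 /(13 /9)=-810 /13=-62.31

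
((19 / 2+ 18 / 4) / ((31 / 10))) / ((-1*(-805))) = 4 / 713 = 0.01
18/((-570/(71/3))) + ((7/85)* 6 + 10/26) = 2758/20995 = 0.13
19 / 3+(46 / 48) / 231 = 35135 / 5544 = 6.34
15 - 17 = -2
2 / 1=2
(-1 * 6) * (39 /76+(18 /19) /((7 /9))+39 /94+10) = -911103 /12502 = -72.88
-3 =-3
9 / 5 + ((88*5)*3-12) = 6549 / 5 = 1309.80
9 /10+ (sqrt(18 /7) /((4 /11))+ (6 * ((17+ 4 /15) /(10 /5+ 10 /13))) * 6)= 33 * sqrt(14) /28+ 6761 /30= 229.78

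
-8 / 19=-0.42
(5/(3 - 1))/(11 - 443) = -0.01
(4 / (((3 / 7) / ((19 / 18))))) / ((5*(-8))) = -133 / 540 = -0.25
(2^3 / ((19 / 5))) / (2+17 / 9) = 72 / 133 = 0.54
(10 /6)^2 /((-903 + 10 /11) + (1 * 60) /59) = -16225 /5263173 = -0.00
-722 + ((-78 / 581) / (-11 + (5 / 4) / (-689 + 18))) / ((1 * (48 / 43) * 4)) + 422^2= 24343075345793 / 137250792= 177362.00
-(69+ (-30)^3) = 26931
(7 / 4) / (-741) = -7 / 2964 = -0.00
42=42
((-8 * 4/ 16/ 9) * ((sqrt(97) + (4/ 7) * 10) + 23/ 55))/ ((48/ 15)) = -1.11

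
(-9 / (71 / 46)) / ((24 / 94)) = -3243 / 142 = -22.84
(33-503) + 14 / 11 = -5156 / 11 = -468.73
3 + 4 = 7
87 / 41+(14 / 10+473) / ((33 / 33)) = 97687 / 205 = 476.52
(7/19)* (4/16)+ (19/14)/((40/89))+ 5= 86309/10640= 8.11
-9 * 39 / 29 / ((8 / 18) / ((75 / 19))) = -236925 / 2204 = -107.50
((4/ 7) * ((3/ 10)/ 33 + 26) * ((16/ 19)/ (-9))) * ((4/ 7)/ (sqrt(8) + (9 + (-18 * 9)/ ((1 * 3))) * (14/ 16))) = 46874624 * sqrt(2)/ 45491392485 + 2929664/ 144417119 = 0.02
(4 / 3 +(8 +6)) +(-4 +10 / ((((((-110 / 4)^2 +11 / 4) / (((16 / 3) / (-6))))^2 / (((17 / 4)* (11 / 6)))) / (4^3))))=144316774 / 12726153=11.34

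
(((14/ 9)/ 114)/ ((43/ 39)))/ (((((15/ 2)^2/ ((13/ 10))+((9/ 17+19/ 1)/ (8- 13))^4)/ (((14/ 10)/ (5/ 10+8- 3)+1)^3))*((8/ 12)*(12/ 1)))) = 18032469124215/ 1629436665879341308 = 0.00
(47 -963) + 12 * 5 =-856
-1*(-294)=294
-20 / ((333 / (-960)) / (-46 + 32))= -807.21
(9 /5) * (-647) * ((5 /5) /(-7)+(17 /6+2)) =-382377 /70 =-5462.53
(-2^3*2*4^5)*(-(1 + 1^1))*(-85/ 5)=-557056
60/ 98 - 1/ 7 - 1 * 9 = -418/ 49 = -8.53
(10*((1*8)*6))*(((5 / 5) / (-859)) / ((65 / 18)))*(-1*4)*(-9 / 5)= -62208 / 55835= -1.11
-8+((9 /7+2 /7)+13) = 46 /7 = 6.57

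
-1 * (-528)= 528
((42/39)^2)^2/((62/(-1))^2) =0.00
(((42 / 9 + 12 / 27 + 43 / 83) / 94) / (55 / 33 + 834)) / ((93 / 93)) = 4205 / 58678842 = 0.00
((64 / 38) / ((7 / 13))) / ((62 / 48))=9984 / 4123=2.42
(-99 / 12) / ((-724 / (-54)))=-891 / 1448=-0.62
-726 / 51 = -242 / 17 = -14.24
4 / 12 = 1 / 3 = 0.33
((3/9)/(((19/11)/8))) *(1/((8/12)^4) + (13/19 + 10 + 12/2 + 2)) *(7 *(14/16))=3891041/17328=224.55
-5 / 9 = -0.56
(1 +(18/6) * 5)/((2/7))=56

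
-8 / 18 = -4 / 9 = -0.44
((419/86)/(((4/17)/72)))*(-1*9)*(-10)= 5769630/43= 134177.44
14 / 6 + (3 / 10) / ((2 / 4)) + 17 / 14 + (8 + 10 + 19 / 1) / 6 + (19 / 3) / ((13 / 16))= 24719 / 1365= 18.11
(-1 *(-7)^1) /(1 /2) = 14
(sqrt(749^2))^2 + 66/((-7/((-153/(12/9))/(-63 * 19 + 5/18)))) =84591521464/150787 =561000.10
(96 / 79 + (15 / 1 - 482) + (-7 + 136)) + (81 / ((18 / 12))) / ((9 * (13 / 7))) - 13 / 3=-1041031 / 3081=-337.89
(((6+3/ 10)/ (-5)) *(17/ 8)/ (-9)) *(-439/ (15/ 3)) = -52241/ 2000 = -26.12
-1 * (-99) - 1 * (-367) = 466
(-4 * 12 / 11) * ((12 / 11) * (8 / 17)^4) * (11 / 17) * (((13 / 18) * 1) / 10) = -851968 / 78092135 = -0.01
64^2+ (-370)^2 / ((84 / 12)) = 165572 / 7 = 23653.14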